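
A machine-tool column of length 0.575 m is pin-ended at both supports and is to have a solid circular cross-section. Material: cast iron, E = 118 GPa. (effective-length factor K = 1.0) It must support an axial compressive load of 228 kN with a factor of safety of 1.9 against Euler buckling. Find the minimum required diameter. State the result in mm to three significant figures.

Required P_cr = n·P = 1.9 × 228 = 433.2 kN
L_e = K·L = 1 × 0.575 = 0.5750 m
Required I = P_cr·L_e²/(π²E) = 4.332×10^5 × 0.5750² / (π² × 1.18×10^11) = 1.230×10^-7 m⁴
I_req = 1.230×10^5 mm⁴
Solid circle: I = πd⁴/64  ⇒  d = (64I/π)^(1/4) = (64×1.230×10^5/π)^(1/4) = 39.8 mm

d ≈ 39.8 mm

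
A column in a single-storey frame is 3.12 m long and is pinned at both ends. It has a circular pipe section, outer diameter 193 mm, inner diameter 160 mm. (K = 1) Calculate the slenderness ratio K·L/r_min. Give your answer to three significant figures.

λ ≈ 49.8

d_o = 193 mm, d_i = 160 mm
I = π(d_o⁴ − d_i⁴)/64 = π(193⁴ − 160.0⁴)/64 = 3.594×10^7 mm⁴
A = 9.149×10^3 mm²;  r_min = √(I/A) = √(3.594×10^7/9.149×10^3) = 62.67 mm
L_e = K·L = 1 × 3.12 m = 3.120 m = 3120.0 mm
λ = L_e / r_min = 3120.0 / 62.67 = 49.8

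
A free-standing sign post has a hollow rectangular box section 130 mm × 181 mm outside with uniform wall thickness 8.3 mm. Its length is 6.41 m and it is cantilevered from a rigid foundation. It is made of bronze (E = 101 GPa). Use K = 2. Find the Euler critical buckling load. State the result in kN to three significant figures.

Inner dimensions: h_i = 181 − 2×8.3 = 164.4 mm, b_i = 130 − 2×8.3 = 113.4 mm
Weak-axis I_min = (h_o·b_o³ − h_i·b_i³)/12 with b_o = 130, b_i = 113.4 mm (shorter outer/inner sides).
I_min = (181×130³ − 164.4×113.4³)/12 = 1.316×10^7 mm⁴
I = 1.316×10^7 mm⁴ = 1.316×10^-5 m⁴
Effective length L_e = K·L = 2 × 6.41 = 12.82 m
P_cr = π²EI / L_e² = π² × 101×10⁹ × 1.316×10^-5 / 12.82² = 7.982×10^4 N

P_cr ≈ 79.8 kN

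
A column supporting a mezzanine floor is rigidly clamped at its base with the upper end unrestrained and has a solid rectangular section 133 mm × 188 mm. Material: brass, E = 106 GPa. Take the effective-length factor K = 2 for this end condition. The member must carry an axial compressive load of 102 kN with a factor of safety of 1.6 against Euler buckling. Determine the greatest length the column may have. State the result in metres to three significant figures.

Buckling occurs about the weak axis: I_min = h·b³/12 with b = 133 mm (the shorter side).
I_min = 188×133³/12 = 3.686×10^7 mm⁴
I = 3.686×10^-5 m⁴
Required critical load P_cr = n·P = 1.6 × 102 = 163.2 kN = 1.632×10^5 N
From P_cr = π²EI/(K·L)²:  L = (1/K)·√(π²EI/P_cr) = (1/2)·√(π²×1.06×10^11×3.686×10^-5/1.632×10^5)
L = 7.69 m

L_max ≈ 7.69 m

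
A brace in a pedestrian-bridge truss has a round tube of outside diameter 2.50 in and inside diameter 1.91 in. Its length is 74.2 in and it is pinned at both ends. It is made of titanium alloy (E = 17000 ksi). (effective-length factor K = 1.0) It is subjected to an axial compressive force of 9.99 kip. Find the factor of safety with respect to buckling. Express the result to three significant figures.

n ≈ 3.86

d_o = 2.50 in, d_i = 1.91 in
I = π(d_o⁴ − d_i⁴)/64 = π(2.50⁴ − 1.910⁴)/64 = 1.264 in⁴
Effective length L_e = K·L = 1 × 74.2 = 74.20 in
P_cr = π²EI / L_e² = π² × 17000×10³ × 1.264 / 74.20² = 3.853×10^4 lb
Factor of safety n = P_cr / P = 38.526 / 9.99 = 3.86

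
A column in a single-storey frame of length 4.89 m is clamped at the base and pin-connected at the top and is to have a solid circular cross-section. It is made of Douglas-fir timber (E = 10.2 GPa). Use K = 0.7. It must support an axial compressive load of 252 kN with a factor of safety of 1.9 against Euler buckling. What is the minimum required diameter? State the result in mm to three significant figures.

Required P_cr = n·P = 1.9 × 252 = 478.8 kN
L_e = K·L = 0.7 × 4.89 = 3.423 m
Required I = P_cr·L_e²/(π²E) = 4.788×10^5 × 3.423² / (π² × 1.02×10^10) = 5.573×10^-5 m⁴
I_req = 5.573×10^7 mm⁴
Solid circle: I = πd⁴/64  ⇒  d = (64I/π)^(1/4) = (64×5.573×10^7/π)^(1/4) = 184 mm

d ≈ 184 mm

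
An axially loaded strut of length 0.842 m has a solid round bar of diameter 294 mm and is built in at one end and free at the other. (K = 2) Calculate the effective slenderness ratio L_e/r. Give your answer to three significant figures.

For a solid circle r = d/4 = 294/4 = 73.50 mm
L_e = K·L = 2 × 0.842 m = 1.684 m = 1684.0 mm
λ = L_e / r_min = 1684.0 / 73.50 = 22.9

λ ≈ 22.9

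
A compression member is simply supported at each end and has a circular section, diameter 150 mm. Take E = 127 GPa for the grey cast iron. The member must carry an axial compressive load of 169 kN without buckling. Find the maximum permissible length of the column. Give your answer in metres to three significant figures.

I = πd⁴/64 = π×150⁴/64 = 2.485×10^7 mm⁴
I = 2.485×10^-5 m⁴
At the buckling limit P_cr = P = 1.690×10^5 N
From P_cr = π²EI/(K·L)²:  L = (1/K)·√(π²EI/P_cr) = (1/1)·√(π²×1.27×10^11×2.485×10^-5/1.690×10^5)
L = 13.6 m

L_max ≈ 13.6 m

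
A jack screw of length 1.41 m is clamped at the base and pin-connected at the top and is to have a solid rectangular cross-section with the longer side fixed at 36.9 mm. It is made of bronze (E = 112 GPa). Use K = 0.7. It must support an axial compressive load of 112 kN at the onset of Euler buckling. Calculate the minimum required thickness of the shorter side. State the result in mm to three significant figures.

b ≈ 31.8 mm

L_e = K·L = 0.7 × 1.41 = 0.9870 m
Required I = P_cr·L_e²/(π²E) = 1.120×10^5 × 0.9870² / (π² × 1.12×10^11) = 9.870×10^-8 m⁴
I_req = 9.870×10^4 mm⁴
Rectangle, weak axis: I_min = h·b³/12 with h = 36.9 mm fixed  ⇒  b = (12I/h)^(1/3) = 31.8 mm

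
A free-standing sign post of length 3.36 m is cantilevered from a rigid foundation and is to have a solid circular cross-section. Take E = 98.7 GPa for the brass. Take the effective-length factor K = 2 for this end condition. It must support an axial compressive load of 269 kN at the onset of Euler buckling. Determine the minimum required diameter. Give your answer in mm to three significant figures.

d ≈ 126 mm

L_e = K·L = 2 × 3.36 = 6.720 m
Required I = P_cr·L_e²/(π²E) = 2.690×10^5 × 6.720² / (π² × 9.87×10^10) = 1.247×10^-5 m⁴
I_req = 1.247×10^7 mm⁴
Solid circle: I = πd⁴/64  ⇒  d = (64I/π)^(1/4) = (64×1.247×10^7/π)^(1/4) = 126 mm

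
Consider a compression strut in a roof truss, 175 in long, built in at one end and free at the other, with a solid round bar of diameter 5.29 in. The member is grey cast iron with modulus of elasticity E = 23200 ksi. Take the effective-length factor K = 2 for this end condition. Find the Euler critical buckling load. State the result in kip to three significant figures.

I = πd⁴/64 = π×5.29⁴/64 = 38.44 in⁴
Effective length L_e = K·L = 2 × 175 = 350.0 in
P_cr = π²EI / L_e² = π² × 23200×10³ × 38.44 / 350.0² = 7.185×10^4 lb

P_cr ≈ 71.9 kip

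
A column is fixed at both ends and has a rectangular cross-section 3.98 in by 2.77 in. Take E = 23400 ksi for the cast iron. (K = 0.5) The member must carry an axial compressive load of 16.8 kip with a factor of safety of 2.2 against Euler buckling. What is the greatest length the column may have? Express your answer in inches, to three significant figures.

L_max ≈ 420 in

Buckling occurs about the weak axis: I_min = h·b³/12 with b = 2.77 in (the shorter side).
I_min = 3.98×2.77³/12 = 7.049 in⁴
Required critical load P_cr = n·P = 2.2 × 16.8 = 36.96 kip = 3.696×10^4 lb
From P_cr = π²EI/(K·L)²:  L = (1/K)·√(π²EI/P_cr) = (1/0.5)·√(π²×2.34×10^7×7.049/3.696×10^4)
L = 420 in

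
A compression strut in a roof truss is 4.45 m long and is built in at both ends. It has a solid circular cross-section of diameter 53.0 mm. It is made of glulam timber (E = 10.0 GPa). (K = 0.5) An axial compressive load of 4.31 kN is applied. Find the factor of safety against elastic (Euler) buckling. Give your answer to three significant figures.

n ≈ 1.79

I = πd⁴/64 = π×53.0⁴/64 = 3.873×10^5 mm⁴
I = 3.873×10^5 mm⁴ = 3.873×10^-7 m⁴
Effective length L_e = K·L = 0.5 × 4.45 = 2.225 m
P_cr = π²EI / L_e² = π² × 10.0×10⁹ × 3.873×10^-7 / 2.225² = 7.722×10^3 N
Factor of safety n = P_cr / P = 7.7217 / 4.31 = 1.79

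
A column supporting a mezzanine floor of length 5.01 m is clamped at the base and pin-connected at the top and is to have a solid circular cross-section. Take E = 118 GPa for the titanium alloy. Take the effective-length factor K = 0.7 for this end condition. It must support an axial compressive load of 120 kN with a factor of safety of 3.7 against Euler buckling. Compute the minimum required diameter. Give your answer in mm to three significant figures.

d ≈ 98.9 mm

Required P_cr = n·P = 3.7 × 120 = 444.0 kN
L_e = K·L = 0.7 × 5.01 = 3.507 m
Required I = P_cr·L_e²/(π²E) = 4.440×10^5 × 3.507² / (π² × 1.18×10^11) = 4.689×10^-6 m⁴
I_req = 4.689×10^6 mm⁴
Solid circle: I = πd⁴/64  ⇒  d = (64I/π)^(1/4) = (64×4.689×10^6/π)^(1/4) = 98.9 mm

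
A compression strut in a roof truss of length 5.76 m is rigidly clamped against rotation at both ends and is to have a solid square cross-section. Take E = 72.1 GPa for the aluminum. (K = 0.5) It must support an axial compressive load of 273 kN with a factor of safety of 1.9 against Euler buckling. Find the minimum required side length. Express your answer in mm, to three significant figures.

Required P_cr = n·P = 1.9 × 273 = 518.7 kN
L_e = K·L = 0.5 × 5.76 = 2.880 m
Required I = P_cr·L_e²/(π²E) = 5.187×10^5 × 2.880² / (π² × 7.21×10^10) = 6.046×10^-6 m⁴
I_req = 6.046×10^6 mm⁴
Solid square: I = a⁴/12  ⇒  a = (12I)^(1/4) = (12×6.046×10^6)^(1/4) = 92.3 mm

a ≈ 92.3 mm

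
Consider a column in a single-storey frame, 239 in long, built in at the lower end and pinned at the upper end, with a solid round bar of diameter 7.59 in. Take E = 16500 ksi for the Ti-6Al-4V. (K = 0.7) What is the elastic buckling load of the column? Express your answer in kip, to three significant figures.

P_cr ≈ 948 kip

I = πd⁴/64 = π×7.59⁴/64 = 162.9 in⁴
Effective length L_e = K·L = 0.7 × 239 = 167.3 in
P_cr = π²EI / L_e² = π² × 16500×10³ × 162.9 / 167.3² = 9.478×10^5 lb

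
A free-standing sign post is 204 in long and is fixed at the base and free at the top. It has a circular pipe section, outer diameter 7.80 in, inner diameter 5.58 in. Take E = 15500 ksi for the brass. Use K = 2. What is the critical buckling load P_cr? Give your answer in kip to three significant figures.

P_cr ≈ 123 kip

d_o = 7.80 in, d_i = 5.58 in
I = π(d_o⁴ − d_i⁴)/64 = π(7.80⁴ − 5.580⁴)/64 = 134.1 in⁴
Effective length L_e = K·L = 2 × 204 = 408.0 in
P_cr = π²EI / L_e² = π² × 15500×10³ × 134.1 / 408.0² = 1.232×10^5 lb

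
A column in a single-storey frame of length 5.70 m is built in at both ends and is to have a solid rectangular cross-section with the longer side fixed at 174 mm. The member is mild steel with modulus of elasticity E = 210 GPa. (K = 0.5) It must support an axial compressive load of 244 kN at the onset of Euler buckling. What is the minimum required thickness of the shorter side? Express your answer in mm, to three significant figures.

b ≈ 40.4 mm

L_e = K·L = 0.5 × 5.70 = 2.850 m
Required I = P_cr·L_e²/(π²E) = 2.440×10^5 × 2.850² / (π² × 2.10×10^11) = 9.562×10^-7 m⁴
I_req = 9.562×10^5 mm⁴
Rectangle, weak axis: I_min = h·b³/12 with h = 174 mm fixed  ⇒  b = (12I/h)^(1/3) = 40.4 mm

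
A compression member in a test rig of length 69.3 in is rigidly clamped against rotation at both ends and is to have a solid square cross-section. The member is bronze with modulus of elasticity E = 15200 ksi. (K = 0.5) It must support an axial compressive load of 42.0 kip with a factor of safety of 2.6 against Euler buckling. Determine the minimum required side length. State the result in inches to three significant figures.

a ≈ 1.80 in

Required P_cr = n·P = 2.6 × 42.0 = 109.2 kip
L_e = K·L = 0.5 × 69.3 = 34.65 in
Required I = P_cr·L_e²/(π²E) = 1.092×10^5 × 34.65² / (π² × 1.52×10^7) = 0.8739 in⁴
Solid square: I = a⁴/12  ⇒  a = (12I)^(1/4) = (12×0.8739)^(1/4) = 1.80 in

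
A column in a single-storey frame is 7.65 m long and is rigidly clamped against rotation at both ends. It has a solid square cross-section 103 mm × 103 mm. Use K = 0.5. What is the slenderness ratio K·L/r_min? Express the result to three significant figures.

For a square r = a/√12 = 103/√12 = 29.73 mm
L_e = K·L = 0.5 × 7.65 m = 3.825 m = 3825.0 mm
λ = L_e / r_min = 3825.0 / 29.73 = 129

λ ≈ 129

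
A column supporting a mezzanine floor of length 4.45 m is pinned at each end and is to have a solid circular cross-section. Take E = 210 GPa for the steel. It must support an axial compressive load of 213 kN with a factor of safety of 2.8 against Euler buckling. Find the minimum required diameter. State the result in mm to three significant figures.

Required P_cr = n·P = 2.8 × 213 = 596.4 kN
L_e = K·L = 1 × 4.45 = 4.450 m
Required I = P_cr·L_e²/(π²E) = 5.964×10^5 × 4.450² / (π² × 2.10×10^11) = 5.698×10^-6 m⁴
I_req = 5.698×10^6 mm⁴
Solid circle: I = πd⁴/64  ⇒  d = (64I/π)^(1/4) = (64×5.698×10^6/π)^(1/4) = 104 mm

d ≈ 104 mm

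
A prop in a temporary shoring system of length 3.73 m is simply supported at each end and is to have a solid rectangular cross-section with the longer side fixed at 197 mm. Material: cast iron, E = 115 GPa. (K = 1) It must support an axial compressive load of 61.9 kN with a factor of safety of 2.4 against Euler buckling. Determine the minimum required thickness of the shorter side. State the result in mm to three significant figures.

b ≈ 48.0 mm

Required P_cr = n·P = 2.4 × 61.9 = 148.6 kN
L_e = K·L = 1 × 3.73 = 3.730 m
Required I = P_cr·L_e²/(π²E) = 1.486×10^5 × 3.730² / (π² × 1.15×10^11) = 1.821×10^-6 m⁴
I_req = 1.821×10^6 mm⁴
Rectangle, weak axis: I_min = h·b³/12 with h = 197 mm fixed  ⇒  b = (12I/h)^(1/3) = 48.0 mm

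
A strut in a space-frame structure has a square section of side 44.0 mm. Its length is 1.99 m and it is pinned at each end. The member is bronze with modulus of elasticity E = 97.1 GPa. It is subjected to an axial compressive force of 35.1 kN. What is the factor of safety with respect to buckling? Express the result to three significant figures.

I = a⁴/12 = 44.0⁴/12 = 3.123×10^5 mm⁴
I = 3.123×10^5 mm⁴ = 3.123×10^-7 m⁴
Effective length L_e = K·L = 1 × 1.99 = 1.990 m
P_cr = π²EI / L_e² = π² × 97.1×10⁹ × 3.123×10^-7 / 1.990² = 7.559×10^4 N
Factor of safety n = P_cr / P = 75.586 / 35.1 = 2.15

n ≈ 2.15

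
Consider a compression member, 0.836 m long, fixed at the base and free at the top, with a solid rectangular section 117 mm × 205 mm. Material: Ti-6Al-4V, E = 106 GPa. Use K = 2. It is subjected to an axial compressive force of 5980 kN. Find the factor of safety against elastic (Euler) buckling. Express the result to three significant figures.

Buckling occurs about the weak axis: I_min = h·b³/12 with b = 117 mm (the shorter side).
I_min = 205×117³/12 = 2.736×10^7 mm⁴
I = 2.736×10^7 mm⁴ = 2.736×10^-5 m⁴
Effective length L_e = K·L = 2 × 0.836 = 1.672 m
P_cr = π²EI / L_e² = π² × 106×10⁹ × 2.736×10^-5 / 1.672² = 1.024×10^7 N
Factor of safety n = P_cr / P = 10239 / 5980 = 1.71

n ≈ 1.71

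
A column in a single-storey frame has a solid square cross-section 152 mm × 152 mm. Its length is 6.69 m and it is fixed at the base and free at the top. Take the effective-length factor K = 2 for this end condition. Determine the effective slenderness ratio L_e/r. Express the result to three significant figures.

λ ≈ 305

For a square r = a/√12 = 152/√12 = 43.88 mm
L_e = K·L = 2 × 6.69 m = 13.38 m = 13380 mm
λ = L_e / r_min = 13380 / 43.88 = 305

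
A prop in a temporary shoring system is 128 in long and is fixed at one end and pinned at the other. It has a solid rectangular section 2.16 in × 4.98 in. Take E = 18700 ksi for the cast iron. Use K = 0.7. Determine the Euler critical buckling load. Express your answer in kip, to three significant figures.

Buckling occurs about the weak axis: I_min = h·b³/12 with b = 2.16 in (the shorter side).
I_min = 4.98×2.16³/12 = 4.182 in⁴
Effective length L_e = K·L = 0.7 × 128 = 89.60 in
P_cr = π²EI / L_e² = π² × 18700×10³ × 4.182 / 89.60² = 9.615×10^4 lb

P_cr ≈ 96.1 kip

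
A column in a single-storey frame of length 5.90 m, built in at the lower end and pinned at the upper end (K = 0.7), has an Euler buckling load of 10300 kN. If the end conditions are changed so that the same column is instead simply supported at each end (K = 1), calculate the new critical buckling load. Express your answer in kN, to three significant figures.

P_cr ∝ 1/K², so P_cr,new = P_cr,old × (K_old/K_new)² = 10300 × (0.7/1)²
= 10300 × 0.4900 = 5050 kN

P_cr ≈ 5050 kN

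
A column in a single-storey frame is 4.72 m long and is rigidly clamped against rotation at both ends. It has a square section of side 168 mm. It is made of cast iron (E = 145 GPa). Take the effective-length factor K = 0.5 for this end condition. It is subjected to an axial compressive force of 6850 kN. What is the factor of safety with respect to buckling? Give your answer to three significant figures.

I = a⁴/12 = 168⁴/12 = 6.638×10^7 mm⁴
I = 6.638×10^7 mm⁴ = 6.638×10^-5 m⁴
Effective length L_e = K·L = 0.5 × 4.72 = 2.360 m
P_cr = π²EI / L_e² = π² × 145×10⁹ × 6.638×10^-5 / 2.360² = 1.706×10^7 N
Factor of safety n = P_cr / P = 17057 / 6850 = 2.49

n ≈ 2.49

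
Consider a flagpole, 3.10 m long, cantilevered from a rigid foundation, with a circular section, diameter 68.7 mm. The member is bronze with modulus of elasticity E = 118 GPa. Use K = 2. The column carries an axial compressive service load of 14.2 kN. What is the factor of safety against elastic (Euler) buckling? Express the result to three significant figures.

I = πd⁴/64 = π×68.7⁴/64 = 1.093×10^6 mm⁴
I = 1.093×10^6 mm⁴ = 1.093×10^-6 m⁴
Effective length L_e = K·L = 2 × 3.10 = 6.200 m
P_cr = π²EI / L_e² = π² × 118×10⁹ × 1.093×10^-6 / 6.200² = 3.313×10^4 N
Factor of safety n = P_cr / P = 33.128 / 14.2 = 2.33

n ≈ 2.33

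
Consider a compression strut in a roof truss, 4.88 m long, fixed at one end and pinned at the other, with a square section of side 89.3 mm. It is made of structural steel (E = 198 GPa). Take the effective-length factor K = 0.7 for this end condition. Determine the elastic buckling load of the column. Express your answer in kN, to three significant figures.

P_cr ≈ 887 kN

I = a⁴/12 = 89.3⁴/12 = 5.299×10^6 mm⁴
I = 5.299×10^6 mm⁴ = 5.299×10^-6 m⁴
Effective length L_e = K·L = 0.7 × 4.88 = 3.416 m
P_cr = π²EI / L_e² = π² × 198×10⁹ × 5.299×10^-6 / 3.416² = 8.875×10^5 N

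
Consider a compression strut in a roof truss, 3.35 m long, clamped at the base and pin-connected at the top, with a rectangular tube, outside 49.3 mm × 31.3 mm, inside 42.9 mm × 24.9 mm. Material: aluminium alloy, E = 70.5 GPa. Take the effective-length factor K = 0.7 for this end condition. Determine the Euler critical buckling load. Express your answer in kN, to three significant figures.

Weak-axis I_min = (h_o·b_o³ − h_i·b_i³)/12 with b_o = 31.3, b_i = 24.90 mm (shorter outer/inner sides).
I_min = (49.3×31.3³ − 42.90×24.90³)/12 = 7.079×10^4 mm⁴
I = 7.079×10^4 mm⁴ = 7.079×10^-8 m⁴
Effective length L_e = K·L = 0.7 × 3.35 = 2.345 m
P_cr = π²EI / L_e² = π² × 70.5×10⁹ × 7.079×10^-8 / 2.345² = 8.957×10^3 N

P_cr ≈ 8.96 kN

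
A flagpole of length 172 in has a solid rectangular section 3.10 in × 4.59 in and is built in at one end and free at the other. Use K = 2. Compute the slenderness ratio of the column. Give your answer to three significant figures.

Buckling occurs about the weak axis: I_min = h·b³/12 with b = 3.10 in (the shorter side).
I_min = 4.59×3.10³/12 = 11.40 in⁴
A = 14.23 in²;  r_min = √(I/A) = √(11.40/14.23) = 0.8949 in
L_e = K·L = 2 × 172 = 344.0 in
λ = L_e / r_min = 344.00 / 0.8949 = 384

λ ≈ 384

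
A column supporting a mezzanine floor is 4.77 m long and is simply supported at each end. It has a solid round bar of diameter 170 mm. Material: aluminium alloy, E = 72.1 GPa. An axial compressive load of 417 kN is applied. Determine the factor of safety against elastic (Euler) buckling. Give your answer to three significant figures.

n ≈ 3.07

I = πd⁴/64 = π×170⁴/64 = 4.100×10^7 mm⁴
I = 4.100×10^7 mm⁴ = 4.100×10^-5 m⁴
Effective length L_e = K·L = 1 × 4.77 = 4.770 m
P_cr = π²EI / L_e² = π² × 72.1×10⁹ × 4.100×10^-5 / 4.770² = 1.282×10^6 N
Factor of safety n = P_cr / P = 1282.2 / 417 = 3.07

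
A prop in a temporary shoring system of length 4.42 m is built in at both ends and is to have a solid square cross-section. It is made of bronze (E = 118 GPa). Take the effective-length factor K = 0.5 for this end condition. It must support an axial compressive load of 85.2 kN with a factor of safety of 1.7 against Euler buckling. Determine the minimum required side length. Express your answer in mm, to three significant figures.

Required P_cr = n·P = 1.7 × 85.2 = 144.8 kN
L_e = K·L = 0.5 × 4.42 = 2.210 m
Required I = P_cr·L_e²/(π²E) = 1.448×10^5 × 2.210² / (π² × 1.18×10^11) = 6.074×10^-7 m⁴
I_req = 6.074×10^5 mm⁴
Solid square: I = a⁴/12  ⇒  a = (12I)^(1/4) = (12×6.074×10^5)^(1/4) = 52.0 mm

a ≈ 52.0 mm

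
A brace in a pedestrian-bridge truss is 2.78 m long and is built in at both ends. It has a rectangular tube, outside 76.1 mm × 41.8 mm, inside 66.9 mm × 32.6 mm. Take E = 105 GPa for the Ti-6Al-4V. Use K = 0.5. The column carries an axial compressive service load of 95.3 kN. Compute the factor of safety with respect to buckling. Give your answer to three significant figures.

n ≈ 1.52

Weak-axis I_min = (h_o·b_o³ − h_i·b_i³)/12 with b_o = 41.8, b_i = 32.60 mm (shorter outer/inner sides).
I_min = (76.1×41.8³ − 66.90×32.60³)/12 = 2.700×10^5 mm⁴
I = 2.700×10^5 mm⁴ = 2.700×10^-7 m⁴
Effective length L_e = K·L = 0.5 × 2.78 = 1.390 m
P_cr = π²EI / L_e² = π² × 105×10⁹ × 2.700×10^-7 / 1.390² = 1.448×10^5 N
Factor of safety n = P_cr / P = 144.82 / 95.3 = 1.52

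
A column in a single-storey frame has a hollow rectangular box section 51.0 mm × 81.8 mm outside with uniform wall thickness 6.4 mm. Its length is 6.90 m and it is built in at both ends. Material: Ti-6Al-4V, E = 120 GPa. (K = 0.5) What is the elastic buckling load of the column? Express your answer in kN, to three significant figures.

P_cr ≈ 58.1 kN

Inner dimensions: h_i = 81.8 − 2×6.4 = 69.00 mm, b_i = 51.0 − 2×6.4 = 38.20 mm
Weak-axis I_min = (h_o·b_o³ − h_i·b_i³)/12 with b_o = 51.0, b_i = 38.20 mm (shorter outer/inner sides).
I_min = (81.8×51.0³ − 69.00×38.20³)/12 = 5.837×10^5 mm⁴
I = 5.837×10^5 mm⁴ = 5.837×10^-7 m⁴
Effective length L_e = K·L = 0.5 × 6.90 = 3.450 m
P_cr = π²EI / L_e² = π² × 120×10⁹ × 5.837×10^-7 / 3.450² = 5.808×10^4 N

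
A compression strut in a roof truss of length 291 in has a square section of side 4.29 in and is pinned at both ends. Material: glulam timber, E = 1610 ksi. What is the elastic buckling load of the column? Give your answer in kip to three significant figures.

P_cr ≈ 5.30 kip

I = a⁴/12 = 4.29⁴/12 = 28.23 in⁴
Effective length L_e = K·L = 1 × 291 = 291.0 in
P_cr = π²EI / L_e² = π² × 1610×10³ × 28.23 / 291.0² = 5.296×10^3 lb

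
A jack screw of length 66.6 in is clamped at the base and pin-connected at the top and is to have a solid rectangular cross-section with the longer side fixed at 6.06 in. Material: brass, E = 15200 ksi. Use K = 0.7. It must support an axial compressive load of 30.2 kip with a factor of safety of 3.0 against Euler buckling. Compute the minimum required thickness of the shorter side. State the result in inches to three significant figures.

b ≈ 1.37 in

Required P_cr = n·P = 3.0 × 30.2 = 90.60 kip
L_e = K·L = 0.7 × 66.6 = 46.62 in
Required I = P_cr·L_e²/(π²E) = 9.060×10^4 × 46.62² / (π² × 1.52×10^7) = 1.313 in⁴
Rectangle, weak axis: I_min = h·b³/12 with h = 6.06 in fixed  ⇒  b = (12I/h)^(1/3) = 1.37 in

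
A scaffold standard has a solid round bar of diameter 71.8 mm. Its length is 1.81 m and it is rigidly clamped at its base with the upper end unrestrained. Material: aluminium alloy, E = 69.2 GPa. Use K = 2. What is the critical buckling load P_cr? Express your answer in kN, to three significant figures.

I = πd⁴/64 = π×71.8⁴/64 = 1.305×10^6 mm⁴
I = 1.305×10^6 mm⁴ = 1.305×10^-6 m⁴
Effective length L_e = K·L = 2 × 1.81 = 3.620 m
P_cr = π²EI / L_e² = π² × 69.2×10⁹ × 1.305×10^-6 / 3.620² = 6.799×10^4 N

P_cr ≈ 68.0 kN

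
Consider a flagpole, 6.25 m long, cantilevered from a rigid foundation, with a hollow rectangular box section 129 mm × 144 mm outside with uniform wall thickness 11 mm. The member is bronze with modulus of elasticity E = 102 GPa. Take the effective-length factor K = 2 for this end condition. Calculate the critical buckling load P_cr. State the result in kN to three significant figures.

Inner dimensions: h_i = 144 − 2×11 = 122.0 mm, b_i = 129 − 2×11 = 107.0 mm
Weak-axis I_min = (h_o·b_o³ − h_i·b_i³)/12 with b_o = 129, b_i = 107.0 mm (shorter outer/inner sides).
I_min = (144×129³ − 122.0×107.0³)/12 = 1.331×10^7 mm⁴
I = 1.331×10^7 mm⁴ = 1.331×10^-5 m⁴
Effective length L_e = K·L = 2 × 6.25 = 12.50 m
P_cr = π²EI / L_e² = π² × 102×10⁹ × 1.331×10^-5 / 12.50² = 8.573×10^4 N

P_cr ≈ 85.7 kN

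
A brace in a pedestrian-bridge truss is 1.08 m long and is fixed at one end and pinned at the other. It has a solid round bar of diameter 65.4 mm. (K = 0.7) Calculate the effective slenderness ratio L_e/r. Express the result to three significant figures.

I = πd⁴/64 = π×65.4⁴/64 = 8.980×10^5 mm⁴
A = 3.359×10^3 mm²;  r_min = √(I/A) = √(8.980×10^5/3.359×10^3) = 16.35 mm
L_e = K·L = 0.7 × 1.08 m = 0.7560 m = 756.00 mm
λ = L_e / r_min = 756.00 / 16.35 = 46.2

λ ≈ 46.2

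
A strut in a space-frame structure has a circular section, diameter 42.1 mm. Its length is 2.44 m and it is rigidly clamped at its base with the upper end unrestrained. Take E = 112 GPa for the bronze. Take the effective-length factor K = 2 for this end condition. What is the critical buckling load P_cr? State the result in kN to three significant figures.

I = πd⁴/64 = π×42.1⁴/64 = 1.542×10^5 mm⁴
I = 1.542×10^5 mm⁴ = 1.542×10^-7 m⁴
Effective length L_e = K·L = 2 × 2.44 = 4.880 m
P_cr = π²EI / L_e² = π² × 112×10⁹ × 1.542×10^-7 / 4.880² = 7.158×10^3 N

P_cr ≈ 7.16 kN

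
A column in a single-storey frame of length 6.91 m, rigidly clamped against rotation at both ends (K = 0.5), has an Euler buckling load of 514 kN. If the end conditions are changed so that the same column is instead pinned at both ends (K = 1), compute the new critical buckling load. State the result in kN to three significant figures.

P_cr ≈ 128 kN

P_cr ∝ 1/K², so P_cr,new = P_cr,old × (K_old/K_new)² = 514 × (0.5/1)²
= 514 × 0.2500 = 128 kN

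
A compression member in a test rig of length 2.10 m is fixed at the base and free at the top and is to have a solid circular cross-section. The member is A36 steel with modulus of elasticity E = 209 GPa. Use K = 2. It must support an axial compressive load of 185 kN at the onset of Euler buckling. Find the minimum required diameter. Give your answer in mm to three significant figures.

L_e = K·L = 2 × 2.10 = 4.200 m
Required I = P_cr·L_e²/(π²E) = 1.850×10^5 × 4.200² / (π² × 2.09×10^11) = 1.582×10^-6 m⁴
I_req = 1.582×10^6 mm⁴
Solid circle: I = πd⁴/64  ⇒  d = (64I/π)^(1/4) = (64×1.582×10^6/π)^(1/4) = 75.3 mm

d ≈ 75.3 mm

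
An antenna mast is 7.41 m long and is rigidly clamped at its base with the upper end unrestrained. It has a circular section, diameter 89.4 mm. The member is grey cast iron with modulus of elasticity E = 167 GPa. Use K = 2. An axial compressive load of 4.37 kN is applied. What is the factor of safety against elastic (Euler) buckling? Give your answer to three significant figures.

I = πd⁴/64 = π×89.4⁴/64 = 3.136×10^6 mm⁴
I = 3.136×10^6 mm⁴ = 3.136×10^-6 m⁴
Effective length L_e = K·L = 2 × 7.41 = 14.82 m
P_cr = π²EI / L_e² = π² × 167×10⁹ × 3.136×10^-6 / 14.82² = 2.353×10^4 N
Factor of safety n = P_cr / P = 23.531 / 4.37 = 5.38

n ≈ 5.38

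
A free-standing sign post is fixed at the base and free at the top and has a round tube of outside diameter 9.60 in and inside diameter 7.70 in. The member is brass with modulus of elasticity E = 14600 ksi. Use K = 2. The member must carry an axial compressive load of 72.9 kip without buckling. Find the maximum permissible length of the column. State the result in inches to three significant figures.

d_o = 9.60 in, d_i = 7.70 in
I = π(d_o⁴ − d_i⁴)/64 = π(9.60⁴ − 7.700⁴)/64 = 244.4 in⁴
At the buckling limit P_cr = P = 7.290×10^4 lb
From P_cr = π²EI/(K·L)²:  L = (1/K)·√(π²EI/P_cr) = (1/2)·√(π²×1.46×10^7×244.4/7.290×10^4)
L = 347 in

L_max ≈ 347 in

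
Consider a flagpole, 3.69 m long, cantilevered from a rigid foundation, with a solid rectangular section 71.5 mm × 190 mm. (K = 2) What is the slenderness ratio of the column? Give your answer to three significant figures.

For a rectangle r_min = b/√12 = 71.5/√12 = 20.64 mm
L_e = K·L = 2 × 3.69 m = 7.380 m = 7380.0 mm
λ = L_e / r_min = 7380.0 / 20.64 = 358

λ ≈ 358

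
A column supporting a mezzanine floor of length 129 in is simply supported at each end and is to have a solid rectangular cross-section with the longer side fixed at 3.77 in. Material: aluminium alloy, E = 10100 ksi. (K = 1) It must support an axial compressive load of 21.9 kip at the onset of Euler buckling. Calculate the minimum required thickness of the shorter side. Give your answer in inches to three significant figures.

L_e = K·L = 1 × 129 = 129.0 in
Required I = P_cr·L_e²/(π²E) = 2.190×10^4 × 129.0² / (π² × 1.01×10^7) = 3.656 in⁴
Rectangle, weak axis: I_min = h·b³/12 with h = 3.77 in fixed  ⇒  b = (12I/h)^(1/3) = 2.27 in

b ≈ 2.27 in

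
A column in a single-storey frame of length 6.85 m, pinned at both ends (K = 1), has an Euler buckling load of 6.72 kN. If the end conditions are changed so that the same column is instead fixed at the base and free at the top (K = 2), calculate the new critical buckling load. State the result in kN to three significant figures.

P_cr ∝ 1/K², so P_cr,new = P_cr,old × (K_old/K_new)² = 6.72 × (1/2)²
= 6.72 × 0.2500 = 1.68 kN

P_cr ≈ 1.68 kN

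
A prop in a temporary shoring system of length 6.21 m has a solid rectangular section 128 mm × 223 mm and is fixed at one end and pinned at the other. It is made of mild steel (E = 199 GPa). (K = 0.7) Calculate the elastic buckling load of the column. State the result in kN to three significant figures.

P_cr ≈ 4050 kN

Buckling occurs about the weak axis: I_min = h·b³/12 with b = 128 mm (the shorter side).
I_min = 223×128³/12 = 3.897×10^7 mm⁴
I = 3.897×10^7 mm⁴ = 3.897×10^-5 m⁴
Effective length L_e = K·L = 0.7 × 6.21 = 4.347 m
P_cr = π²EI / L_e² = π² × 199×10⁹ × 3.897×10^-5 / 4.347² = 4.051×10^6 N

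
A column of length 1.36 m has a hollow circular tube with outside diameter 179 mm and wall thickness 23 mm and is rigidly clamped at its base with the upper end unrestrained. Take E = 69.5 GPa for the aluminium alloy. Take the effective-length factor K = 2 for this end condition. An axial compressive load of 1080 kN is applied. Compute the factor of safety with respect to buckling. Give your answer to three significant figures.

n ≈ 3.01

Inner diameter d_i = 179 − 2×23 = 133.0 mm
I = π(d_o⁴ − d_i⁴)/64 = π(179⁴ − 133.0⁴)/64 = 3.503×10^7 mm⁴
I = 3.503×10^7 mm⁴ = 3.503×10^-5 m⁴
Effective length L_e = K·L = 2 × 1.36 = 2.720 m
P_cr = π²EI / L_e² = π² × 69.5×10⁹ × 3.503×10^-5 / 2.720² = 3.248×10^6 N
Factor of safety n = P_cr / P = 3248.2 / 1080 = 3.01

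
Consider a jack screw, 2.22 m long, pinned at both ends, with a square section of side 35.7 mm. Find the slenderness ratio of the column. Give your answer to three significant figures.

For a square r = a/√12 = 35.7/√12 = 10.31 mm
L_e = K·L = 1 × 2.22 m = 2.220 m = 2220.0 mm
λ = L_e / r_min = 2220.0 / 10.31 = 215

λ ≈ 215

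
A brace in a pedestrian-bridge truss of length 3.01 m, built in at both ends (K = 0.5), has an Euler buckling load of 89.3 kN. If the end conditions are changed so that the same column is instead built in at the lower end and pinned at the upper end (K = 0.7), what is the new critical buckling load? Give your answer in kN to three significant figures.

P_cr ∝ 1/K², so P_cr,new = P_cr,old × (K_old/K_new)² = 89.3 × (0.5/0.7)²
= 89.3 × 0.5102 = 45.6 kN

P_cr ≈ 45.6 kN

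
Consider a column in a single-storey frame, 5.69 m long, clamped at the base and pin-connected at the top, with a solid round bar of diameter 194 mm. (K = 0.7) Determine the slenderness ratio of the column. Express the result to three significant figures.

I = πd⁴/64 = π×194⁴/64 = 6.953×10^7 mm⁴
A = 2.956×10^4 mm²;  r_min = √(I/A) = √(6.953×10^7/2.956×10^4) = 48.50 mm
L_e = K·L = 0.7 × 5.69 m = 3.983 m = 3983.0 mm
λ = L_e / r_min = 3983.0 / 48.50 = 82.1

λ ≈ 82.1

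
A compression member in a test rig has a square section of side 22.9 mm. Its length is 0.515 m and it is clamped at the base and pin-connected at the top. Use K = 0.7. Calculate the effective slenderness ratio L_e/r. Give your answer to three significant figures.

λ ≈ 54.5

I = a⁴/12 = 22.9⁴/12 = 2.292×10^4 mm⁴
A = 524.4 mm²;  r_min = √(I/A) = √(2.292×10^4/524.4) = 6.611 mm
L_e = K·L = 0.7 × 0.515 m = 0.3605 m = 360.50 mm
λ = L_e / r_min = 360.50 / 6.611 = 54.5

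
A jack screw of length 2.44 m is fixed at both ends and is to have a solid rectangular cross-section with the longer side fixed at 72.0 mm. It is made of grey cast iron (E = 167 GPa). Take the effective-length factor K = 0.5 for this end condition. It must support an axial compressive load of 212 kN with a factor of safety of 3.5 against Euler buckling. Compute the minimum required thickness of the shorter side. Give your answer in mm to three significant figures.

b ≈ 48.2 mm

Required P_cr = n·P = 3.5 × 212 = 742.0 kN
L_e = K·L = 0.5 × 2.44 = 1.220 m
Required I = P_cr·L_e²/(π²E) = 7.420×10^5 × 1.220² / (π² × 1.67×10^11) = 6.701×10^-7 m⁴
I_req = 6.701×10^5 mm⁴
Rectangle, weak axis: I_min = h·b³/12 with h = 72.0 mm fixed  ⇒  b = (12I/h)^(1/3) = 48.2 mm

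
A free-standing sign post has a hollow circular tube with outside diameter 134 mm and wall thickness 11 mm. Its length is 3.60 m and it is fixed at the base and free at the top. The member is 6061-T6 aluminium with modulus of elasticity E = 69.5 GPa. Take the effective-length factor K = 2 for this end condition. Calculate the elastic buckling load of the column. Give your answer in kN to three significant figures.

Inner diameter d_i = 134 − 2×11 = 112.0 mm
I = π(d_o⁴ − d_i⁴)/64 = π(134⁴ − 112.0⁴)/64 = 8.103×10^6 mm⁴
I = 8.103×10^6 mm⁴ = 8.103×10^-6 m⁴
Effective length L_e = K·L = 2 × 3.60 = 7.200 m
P_cr = π²EI / L_e² = π² × 69.5×10⁹ × 8.103×10^-6 / 7.200² = 1.072×10^5 N

P_cr ≈ 107 kN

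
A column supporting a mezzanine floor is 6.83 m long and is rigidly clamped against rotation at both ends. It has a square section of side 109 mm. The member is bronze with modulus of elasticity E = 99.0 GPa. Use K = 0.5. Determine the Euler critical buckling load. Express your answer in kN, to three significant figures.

I = a⁴/12 = 109⁴/12 = 1.176×10^7 mm⁴
I = 1.176×10^7 mm⁴ = 1.176×10^-5 m⁴
Effective length L_e = K·L = 0.5 × 6.83 = 3.415 m
P_cr = π²EI / L_e² = π² × 99.0×10⁹ × 1.176×10^-5 / 3.415² = 9.855×10^5 N

P_cr ≈ 986 kN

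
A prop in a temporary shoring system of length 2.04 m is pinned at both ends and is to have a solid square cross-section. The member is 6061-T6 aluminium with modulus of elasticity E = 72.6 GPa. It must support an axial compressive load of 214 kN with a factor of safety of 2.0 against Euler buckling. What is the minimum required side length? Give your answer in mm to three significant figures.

a ≈ 73.9 mm

Required P_cr = n·P = 2.0 × 214 = 428.0 kN
L_e = K·L = 1 × 2.04 = 2.040 m
Required I = P_cr·L_e²/(π²E) = 4.280×10^5 × 2.040² / (π² × 7.26×10^10) = 2.486×10^-6 m⁴
I_req = 2.486×10^6 mm⁴
Solid square: I = a⁴/12  ⇒  a = (12I)^(1/4) = (12×2.486×10^6)^(1/4) = 73.9 mm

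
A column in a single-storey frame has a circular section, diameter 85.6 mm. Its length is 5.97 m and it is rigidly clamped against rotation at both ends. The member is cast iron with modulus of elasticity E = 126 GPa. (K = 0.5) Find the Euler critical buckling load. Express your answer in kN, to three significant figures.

P_cr ≈ 368 kN

I = πd⁴/64 = π×85.6⁴/64 = 2.636×10^6 mm⁴
I = 2.636×10^6 mm⁴ = 2.636×10^-6 m⁴
Effective length L_e = K·L = 0.5 × 5.97 = 2.985 m
P_cr = π²EI / L_e² = π² × 126×10⁹ × 2.636×10^-6 / 2.985² = 3.678×10^5 N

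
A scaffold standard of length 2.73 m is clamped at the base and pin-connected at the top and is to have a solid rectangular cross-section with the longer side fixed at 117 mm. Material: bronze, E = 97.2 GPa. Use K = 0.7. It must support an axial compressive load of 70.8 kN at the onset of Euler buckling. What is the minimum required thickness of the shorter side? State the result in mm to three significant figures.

b ≈ 30.2 mm

L_e = K·L = 0.7 × 2.73 = 1.911 m
Required I = P_cr·L_e²/(π²E) = 7.080×10^4 × 1.911² / (π² × 9.72×10^10) = 2.695×10^-7 m⁴
I_req = 2.695×10^5 mm⁴
Rectangle, weak axis: I_min = h·b³/12 with h = 117 mm fixed  ⇒  b = (12I/h)^(1/3) = 30.2 mm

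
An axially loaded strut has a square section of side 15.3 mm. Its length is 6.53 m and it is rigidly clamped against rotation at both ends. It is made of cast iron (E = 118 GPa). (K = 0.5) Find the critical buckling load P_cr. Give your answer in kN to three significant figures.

I = a⁴/12 = 15.3⁴/12 = 4.567×10^3 mm⁴
I = 4.567×10^3 mm⁴ = 4.567×10^-9 m⁴
Effective length L_e = K·L = 0.5 × 6.53 = 3.265 m
P_cr = π²EI / L_e² = π² × 118×10⁹ × 4.567×10^-9 / 3.265² = 498.9 N

P_cr ≈ 0.499 kN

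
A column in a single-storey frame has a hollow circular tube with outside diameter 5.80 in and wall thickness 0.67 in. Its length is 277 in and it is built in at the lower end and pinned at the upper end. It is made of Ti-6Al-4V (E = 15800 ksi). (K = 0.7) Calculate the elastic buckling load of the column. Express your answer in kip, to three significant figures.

Inner diameter d_i = 5.80 − 2×0.67 = 4.460 in
I = π(d_o⁴ − d_i⁴)/64 = π(5.80⁴ − 4.460⁴)/64 = 36.13 in⁴
Effective length L_e = K·L = 0.7 × 277 = 193.9 in
P_cr = π²EI / L_e² = π² × 15800×10³ × 36.13 / 193.9² = 1.498×10^5 lb

P_cr ≈ 150 kip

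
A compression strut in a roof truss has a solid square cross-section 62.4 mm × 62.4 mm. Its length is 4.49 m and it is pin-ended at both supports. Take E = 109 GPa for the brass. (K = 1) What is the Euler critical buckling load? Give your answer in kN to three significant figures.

P_cr ≈ 67.4 kN

I = a⁴/12 = 62.4⁴/12 = 1.263×10^6 mm⁴
I = 1.263×10^6 mm⁴ = 1.263×10^-6 m⁴
Effective length L_e = K·L = 1 × 4.49 = 4.490 m
P_cr = π²EI / L_e² = π² × 109×10⁹ × 1.263×10^-6 / 4.490² = 6.742×10^4 N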